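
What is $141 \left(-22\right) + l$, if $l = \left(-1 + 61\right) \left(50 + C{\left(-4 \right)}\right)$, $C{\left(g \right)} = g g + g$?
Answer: $618$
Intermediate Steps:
$C{\left(g \right)} = g + g^{2}$ ($C{\left(g \right)} = g^{2} + g = g + g^{2}$)
$l = 3720$ ($l = \left(-1 + 61\right) \left(50 - 4 \left(1 - 4\right)\right) = 60 \left(50 - -12\right) = 60 \left(50 + 12\right) = 60 \cdot 62 = 3720$)
$141 \left(-22\right) + l = 141 \left(-22\right) + 3720 = -3102 + 3720 = 618$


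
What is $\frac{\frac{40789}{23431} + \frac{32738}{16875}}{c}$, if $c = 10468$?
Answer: $\frac{1455398453}{4139027572500} \approx 0.00035163$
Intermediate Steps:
$\frac{\frac{40789}{23431} + \frac{32738}{16875}}{c} = \frac{\frac{40789}{23431} + \frac{32738}{16875}}{10468} = \left(40789 \cdot \frac{1}{23431} + 32738 \cdot \frac{1}{16875}\right) \frac{1}{10468} = \left(\frac{40789}{23431} + \frac{32738}{16875}\right) \frac{1}{10468} = \frac{1455398453}{395398125} \cdot \frac{1}{10468} = \frac{1455398453}{4139027572500}$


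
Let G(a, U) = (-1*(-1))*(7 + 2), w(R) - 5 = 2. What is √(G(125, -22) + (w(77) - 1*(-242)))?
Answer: √258 ≈ 16.062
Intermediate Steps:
w(R) = 7 (w(R) = 5 + 2 = 7)
G(a, U) = 9 (G(a, U) = 1*9 = 9)
√(G(125, -22) + (w(77) - 1*(-242))) = √(9 + (7 - 1*(-242))) = √(9 + (7 + 242)) = √(9 + 249) = √258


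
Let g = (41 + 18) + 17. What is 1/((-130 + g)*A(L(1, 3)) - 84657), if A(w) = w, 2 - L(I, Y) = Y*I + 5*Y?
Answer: -1/83793 ≈ -1.1934e-5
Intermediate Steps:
g = 76 (g = 59 + 17 = 76)
L(I, Y) = 2 - 5*Y - I*Y (L(I, Y) = 2 - (Y*I + 5*Y) = 2 - (I*Y + 5*Y) = 2 - (5*Y + I*Y) = 2 + (-5*Y - I*Y) = 2 - 5*Y - I*Y)
1/((-130 + g)*A(L(1, 3)) - 84657) = 1/((-130 + 76)*(2 - 5*3 - 1*1*3) - 84657) = 1/(-54*(2 - 15 - 3) - 84657) = 1/(-54*(-16) - 84657) = 1/(864 - 84657) = 1/(-83793) = -1/83793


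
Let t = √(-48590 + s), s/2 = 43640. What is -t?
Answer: -√38690 ≈ -196.70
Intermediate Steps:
s = 87280 (s = 2*43640 = 87280)
t = √38690 (t = √(-48590 + 87280) = √38690 ≈ 196.70)
-t = -√38690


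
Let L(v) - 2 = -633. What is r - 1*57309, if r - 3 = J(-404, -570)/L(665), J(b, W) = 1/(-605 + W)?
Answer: -42488101049/741425 ≈ -57306.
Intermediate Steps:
L(v) = -631 (L(v) = 2 - 633 = -631)
r = 2224276/741425 (r = 3 + 1/(-605 - 570*(-631)) = 3 - 1/631/(-1175) = 3 - 1/1175*(-1/631) = 3 + 1/741425 = 2224276/741425 ≈ 3.0000)
r - 1*57309 = 2224276/741425 - 1*57309 = 2224276/741425 - 57309 = -42488101049/741425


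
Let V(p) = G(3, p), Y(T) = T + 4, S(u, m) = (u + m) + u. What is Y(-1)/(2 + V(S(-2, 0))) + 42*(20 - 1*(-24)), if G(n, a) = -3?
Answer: 1845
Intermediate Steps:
S(u, m) = m + 2*u (S(u, m) = (m + u) + u = m + 2*u)
Y(T) = 4 + T
V(p) = -3
Y(-1)/(2 + V(S(-2, 0))) + 42*(20 - 1*(-24)) = (4 - 1)/(2 - 3) + 42*(20 - 1*(-24)) = 3/(-1) + 42*(20 + 24) = -1*3 + 42*44 = -3 + 1848 = 1845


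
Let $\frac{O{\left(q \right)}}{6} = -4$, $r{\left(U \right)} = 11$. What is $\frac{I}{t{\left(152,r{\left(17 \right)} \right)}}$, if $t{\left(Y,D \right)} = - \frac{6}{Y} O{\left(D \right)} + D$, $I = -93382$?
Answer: $- \frac{1774258}{227} \approx -7816.1$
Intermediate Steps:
$O{\left(q \right)} = -24$ ($O{\left(q \right)} = 6 \left(-4\right) = -24$)
$t{\left(Y,D \right)} = D + \frac{144}{Y}$ ($t{\left(Y,D \right)} = - \frac{6}{Y} \left(-24\right) + D = \frac{144}{Y} + D = D + \frac{144}{Y}$)
$\frac{I}{t{\left(152,r{\left(17 \right)} \right)}} = - \frac{93382}{11 + \frac{144}{152}} = - \frac{93382}{11 + 144 \cdot \frac{1}{152}} = - \frac{93382}{11 + \frac{18}{19}} = - \frac{93382}{\frac{227}{19}} = \left(-93382\right) \frac{19}{227} = - \frac{1774258}{227}$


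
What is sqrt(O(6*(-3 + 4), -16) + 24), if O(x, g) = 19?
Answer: sqrt(43) ≈ 6.5574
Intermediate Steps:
sqrt(O(6*(-3 + 4), -16) + 24) = sqrt(19 + 24) = sqrt(43)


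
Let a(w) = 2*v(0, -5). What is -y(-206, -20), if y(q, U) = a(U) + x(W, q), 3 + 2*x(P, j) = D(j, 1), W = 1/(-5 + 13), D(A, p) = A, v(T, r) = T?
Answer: 209/2 ≈ 104.50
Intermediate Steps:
W = ⅛ (W = 1/8 = ⅛ ≈ 0.12500)
x(P, j) = -3/2 + j/2
a(w) = 0 (a(w) = 2*0 = 0)
y(q, U) = -3/2 + q/2 (y(q, U) = 0 + (-3/2 + q/2) = -3/2 + q/2)
-y(-206, -20) = -(-3/2 + (½)*(-206)) = -(-3/2 - 103) = -1*(-209/2) = 209/2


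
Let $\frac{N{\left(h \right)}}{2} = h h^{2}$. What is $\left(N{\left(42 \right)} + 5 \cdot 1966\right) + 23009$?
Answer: $181015$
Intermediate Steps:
$N{\left(h \right)} = 2 h^{3}$ ($N{\left(h \right)} = 2 h h^{2} = 2 h^{3}$)
$\left(N{\left(42 \right)} + 5 \cdot 1966\right) + 23009 = \left(2 \cdot 42^{3} + 5 \cdot 1966\right) + 23009 = \left(2 \cdot 74088 + 9830\right) + 23009 = \left(148176 + 9830\right) + 23009 = 158006 + 23009 = 181015$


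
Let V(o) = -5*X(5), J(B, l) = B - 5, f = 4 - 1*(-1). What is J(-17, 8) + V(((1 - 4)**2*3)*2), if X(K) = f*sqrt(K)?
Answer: -22 - 25*sqrt(5) ≈ -77.902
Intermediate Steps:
f = 5 (f = 4 + 1 = 5)
J(B, l) = -5 + B
X(K) = 5*sqrt(K)
V(o) = -25*sqrt(5)
J(-17, 8) + V(((1 - 4)**2*3)*2) = (-5 - 17) - 25*sqrt(5) = -22 - 25*sqrt(5)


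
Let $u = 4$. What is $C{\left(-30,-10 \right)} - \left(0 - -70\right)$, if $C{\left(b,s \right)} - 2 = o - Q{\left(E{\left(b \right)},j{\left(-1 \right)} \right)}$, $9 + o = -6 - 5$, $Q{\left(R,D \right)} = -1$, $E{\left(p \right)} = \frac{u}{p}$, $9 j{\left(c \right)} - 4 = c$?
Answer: $-87$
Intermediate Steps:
$j{\left(c \right)} = \frac{4}{9} + \frac{c}{9}$
$E{\left(p \right)} = \frac{4}{p}$
$o = -20$ ($o = -9 - 11 = -20$)
$C{\left(b,s \right)} = -17$ ($C{\left(b,s \right)} = 2 - 19 = -17$)
$C{\left(-30,-10 \right)} - \left(0 - -70\right) = -17 - \left(0 - -70\right) = -17 - \left(0 + 70\right) = -17 - 70 = -87$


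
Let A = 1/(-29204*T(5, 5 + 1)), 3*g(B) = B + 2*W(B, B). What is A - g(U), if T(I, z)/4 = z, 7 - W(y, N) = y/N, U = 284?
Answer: -23051691/233632 ≈ -98.667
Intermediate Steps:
W(y, N) = 7 - y/N
T(I, z) = 4*z
g(B) = 4 + B/3 (g(B) = (B + 2*(7 - B/B))/3 = (B + 2*(7 - 1))/3 = (B + 2*6)/3 = (B + 12)/3 = (12 + B)/3 = 4 + B/3)
A = -1/700896 (A = 1/(-116816*(5 + 1)) = 1/(-116816*6) = 1/(-29204*24) = 1/(-700896) = -1/700896 ≈ -1.4267e-6)
A - g(U) = -1/700896 - (4 + (⅓)*284) = -1/700896 - (4 + 284/3) = -1/700896 - 1*296/3 = -1/700896 - 296/3 = -23051691/233632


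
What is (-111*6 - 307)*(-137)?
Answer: 133301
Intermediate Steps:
(-111*6 - 307)*(-137) = (-666 - 307)*(-137) = -973*(-137) = 133301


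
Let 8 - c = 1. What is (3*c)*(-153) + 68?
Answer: -3145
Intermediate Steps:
c = 7 (c = 8 - 1*1 = 8 - 1 = 7)
(3*c)*(-153) + 68 = (3*7)*(-153) + 68 = 21*(-153) + 68 = -3213 + 68 = -3145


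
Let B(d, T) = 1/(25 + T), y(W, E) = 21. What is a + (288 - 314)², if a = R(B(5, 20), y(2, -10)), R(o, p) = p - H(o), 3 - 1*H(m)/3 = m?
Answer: 10321/15 ≈ 688.07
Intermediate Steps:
H(m) = 9 - 3*m
R(o, p) = -9 + p + 3*o (R(o, p) = p - (9 - 3*o) = p + (-9 + 3*o) = -9 + p + 3*o)
a = 181/15 (a = -9 + 21 + 3/(25 + 20) = -9 + 21 + 3/45 = -9 + 21 + 3*(1/45) = -9 + 21 + 1/15 = 181/15 ≈ 12.067)
a + (288 - 314)² = 181/15 + (288 - 314)² = 181/15 + (-26)² = 181/15 + 676 = 10321/15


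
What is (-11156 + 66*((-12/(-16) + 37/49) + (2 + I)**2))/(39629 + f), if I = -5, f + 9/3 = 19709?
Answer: -1025341/5814830 ≈ -0.17633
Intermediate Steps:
f = 19706 (f = -3 + 19709 = 19706)
(-11156 + 66*((-12/(-16) + 37/49) + (2 + I)**2))/(39629 + f) = (-11156 + 66*((-12/(-16) + 37/49) + (2 - 5)**2))/(39629 + 19706) = (-11156 + 66*((-12*(-1/16) + 37*(1/49)) + (-3)**2))/59335 = (-11156 + 66*((3/4 + 37/49) + 9))*(1/59335) = (-11156 + 66*(295/196 + 9))*(1/59335) = (-11156 + 66*(2059/196))*(1/59335) = (-11156 + 67947/98)*(1/59335) = -1025341/98*1/59335 = -1025341/5814830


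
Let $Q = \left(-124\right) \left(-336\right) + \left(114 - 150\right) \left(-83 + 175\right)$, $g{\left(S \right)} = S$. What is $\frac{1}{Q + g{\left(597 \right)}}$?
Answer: $\frac{1}{38949} \approx 2.5675 \cdot 10^{-5}$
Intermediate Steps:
$Q = 38352$ ($Q = 41664 - 3312 = 38352$)
$\frac{1}{Q + g{\left(597 \right)}} = \frac{1}{38352 + 597} = \frac{1}{38949}$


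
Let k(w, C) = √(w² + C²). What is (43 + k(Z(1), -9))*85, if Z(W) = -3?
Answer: 3655 + 255*√10 ≈ 4461.4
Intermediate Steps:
k(w, C) = √(C² + w²)
(43 + k(Z(1), -9))*85 = (43 + √((-9)² + (-3)²))*85 = (43 + √(81 + 9))*85 = (43 + √90)*85 = (43 + 3*√10)*85 = 3655 + 255*√10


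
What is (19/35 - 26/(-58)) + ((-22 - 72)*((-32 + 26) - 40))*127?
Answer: 557386226/1015 ≈ 5.4915e+5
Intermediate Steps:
(19/35 - 26/(-58)) + ((-22 - 72)*((-32 + 26) - 40))*127 = (19*(1/35) - 26*(-1/58)) - 94*(-6 - 40)*127 = (19/35 + 13/29) - 94*(-46)*127 = 1006/1015 + 4324*127 = 1006/1015 + 549148 = 557386226/1015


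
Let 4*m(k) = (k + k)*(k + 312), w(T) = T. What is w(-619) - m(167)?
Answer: -81231/2 ≈ -40616.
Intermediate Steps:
m(k) = k*(312 + k)/2 (m(k) = ((k + k)*(k + 312))/4 = ((2*k)*(312 + k))/4 = (2*k*(312 + k))/4 = k*(312 + k)/2)
w(-619) - m(167) = -619 - 167*(312 + 167)/2 = -619 - 167*479/2 = -619 - 1*79993/2 = -619 - 79993/2 = -81231/2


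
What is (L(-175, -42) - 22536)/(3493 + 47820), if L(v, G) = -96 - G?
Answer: -22590/51313 ≈ -0.44024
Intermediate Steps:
(L(-175, -42) - 22536)/(3493 + 47820) = ((-96 - 1*(-42)) - 22536)/(3493 + 47820) = ((-96 + 42) - 22536)/51313 = (-54 - 22536)*(1/51313) = -22590*1/51313 = -22590/51313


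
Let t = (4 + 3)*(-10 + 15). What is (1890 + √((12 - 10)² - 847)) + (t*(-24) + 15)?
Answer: 1065 + I*√843 ≈ 1065.0 + 29.034*I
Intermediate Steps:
t = 35 (t = 7*5 = 35)
(1890 + √((12 - 10)² - 847)) + (t*(-24) + 15) = (1890 + √((12 - 10)² - 847)) + (35*(-24) + 15) = (1890 + √(2² - 847)) + (-840 + 15) = (1890 + √(4 - 847)) - 825 = (1890 + √(-843)) - 825 = (1890 + I*√843) - 825 = 1065 + I*√843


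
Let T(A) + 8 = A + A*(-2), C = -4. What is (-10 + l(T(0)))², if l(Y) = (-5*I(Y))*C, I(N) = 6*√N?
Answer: -115100 - 4800*I*√2 ≈ -1.151e+5 - 6788.2*I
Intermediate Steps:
T(A) = -8 - A (T(A) = -8 + (A + A*(-2)) = -8 + (A - 2*A) = -8 - A)
l(Y) = 120*√Y (l(Y) = -30*√Y*(-4) = 120*√Y)
(-10 + l(T(0)))² = (-10 + 120*√(-8 - 1*0))² = (-10 + 120*√(-8 + 0))² = (-10 + 120*√(-8))² = (-10 + 120*(2*I*√2))² = (-10 + 240*I*√2)²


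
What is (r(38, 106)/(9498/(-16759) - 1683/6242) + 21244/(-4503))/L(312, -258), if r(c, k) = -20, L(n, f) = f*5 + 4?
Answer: -1260411566818/84442207388559 ≈ -0.014926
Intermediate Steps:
L(n, f) = 4 + 5*f (L(n, f) = 5*f + 4 = 4 + 5*f)
(r(38, 106)/(9498/(-16759) - 1683/6242) + 21244/(-4503))/L(312, -258) = (-20/(9498/(-16759) - 1683/6242) + 21244/(-4503))/(4 + 5*(-258)) = (-20/(9498*(-1/16759) - 1683*1/6242) + 21244*(-1/4503))/(4 - 1290) = (-20/(-9498/16759 - 1683/6242) - 21244/4503)/(-1286) = (-20/(-87491913/104609678) - 21244/4503)*(-1/1286) = (-20*(-104609678/87491913) - 21244/4503)*(-1/1286) = (2092193560/87491913 - 21244/4503)*(-1/1286) = (2520823133636/131325361413)*(-1/1286) = -1260411566818/84442207388559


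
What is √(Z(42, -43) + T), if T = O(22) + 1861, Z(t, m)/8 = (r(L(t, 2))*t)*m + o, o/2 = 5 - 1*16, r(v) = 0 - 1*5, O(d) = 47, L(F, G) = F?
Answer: 2*√18493 ≈ 271.98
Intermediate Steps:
r(v) = -5 (r(v) = 0 - 5 = -5)
o = -22 (o = 2*(5 - 1*16) = 2*(5 - 16) = 2*(-11) = -22)
Z(t, m) = -176 - 40*m*t (Z(t, m) = 8*((-5*t)*m - 22) = 8*(-5*m*t - 22) = 8*(-22 - 5*m*t) = -176 - 40*m*t)
T = 1908 (T = 47 + 1861 = 1908)
√(Z(42, -43) + T) = √((-176 - 40*(-43)*42) + 1908) = √((-176 + 72240) + 1908) = √(72064 + 1908) = √73972 = 2*√18493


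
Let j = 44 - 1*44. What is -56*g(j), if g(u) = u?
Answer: 0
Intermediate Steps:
j = 0 (j = 44 - 44 = 0)
-56*g(j) = -56*0 = 0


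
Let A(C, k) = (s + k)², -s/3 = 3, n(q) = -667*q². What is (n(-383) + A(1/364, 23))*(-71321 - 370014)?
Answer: 43180819704945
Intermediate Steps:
s = -9 (s = -3*3 = -9)
A(C, k) = (-9 + k)²
(n(-383) + A(1/364, 23))*(-71321 - 370014) = (-667*(-383)² + (-9 + 23)²)*(-71321 - 370014) = (-667*146689 + 14²)*(-441335) = (-97841563 + 196)*(-441335) = -97841367*(-441335) = 43180819704945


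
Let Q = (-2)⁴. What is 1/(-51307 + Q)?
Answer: -1/51291 ≈ -1.9497e-5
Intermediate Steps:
Q = 16
1/(-51307 + Q) = 1/(-51307 + 16) = 1/(-51291) = -1/51291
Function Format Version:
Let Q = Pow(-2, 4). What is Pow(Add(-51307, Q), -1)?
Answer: Rational(-1, 51291) ≈ -1.9497e-5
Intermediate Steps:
Q = 16
Pow(Add(-51307, Q), -1) = Pow(Add(-51307, 16), -1) = Pow(-51291, -1) = Rational(-1, 51291)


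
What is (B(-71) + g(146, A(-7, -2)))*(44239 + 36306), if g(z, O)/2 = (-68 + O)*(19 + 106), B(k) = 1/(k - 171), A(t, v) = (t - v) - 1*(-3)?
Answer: -341108155545/242 ≈ -1.4095e+9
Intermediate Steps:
A(t, v) = 3 + t - v (A(t, v) = (t - v) + 3 = 3 + t - v)
B(k) = 1/(-171 + k)
g(z, O) = -17000 + 250*O (g(z, O) = 2*((-68 + O)*(19 + 106)) = 2*((-68 + O)*125) = 2*(-8500 + 125*O) = -17000 + 250*O)
(B(-71) + g(146, A(-7, -2)))*(44239 + 36306) = (1/(-171 - 71) + (-17000 + 250*(3 - 7 - 1*(-2))))*(44239 + 36306) = (1/(-242) + (-17000 + 250*(3 - 7 + 2)))*80545 = (-1/242 + (-17000 + 250*(-2)))*80545 = (-1/242 + (-17000 - 500))*80545 = (-1/242 - 17500)*80545 = -4235001/242*80545 = -341108155545/242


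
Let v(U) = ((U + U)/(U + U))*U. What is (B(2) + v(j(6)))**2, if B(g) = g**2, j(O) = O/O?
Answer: 25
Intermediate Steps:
j(O) = 1
v(U) = U (v(U) = ((2*U)/((2*U)))*U = ((2*U)*(1/(2*U)))*U = 1*U = U)
(B(2) + v(j(6)))**2 = (2**2 + 1)**2 = (4 + 1)**2 = 5**2 = 25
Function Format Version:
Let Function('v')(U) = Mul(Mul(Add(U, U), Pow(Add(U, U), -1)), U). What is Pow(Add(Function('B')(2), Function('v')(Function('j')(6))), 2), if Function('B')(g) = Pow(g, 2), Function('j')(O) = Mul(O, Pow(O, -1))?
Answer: 25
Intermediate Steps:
Function('j')(O) = 1
Function('v')(U) = U (Function('v')(U) = Mul(Mul(Mul(2, U), Pow(Mul(2, U), -1)), U) = Mul(Mul(Mul(2, U), Mul(Rational(1, 2), Pow(U, -1))), U) = Mul(1, U) = U)
Pow(Add(Function('B')(2), Function('v')(Function('j')(6))), 2) = Pow(Add(Pow(2, 2), 1), 2) = Pow(Add(4, 1), 2) = Pow(5, 2) = 25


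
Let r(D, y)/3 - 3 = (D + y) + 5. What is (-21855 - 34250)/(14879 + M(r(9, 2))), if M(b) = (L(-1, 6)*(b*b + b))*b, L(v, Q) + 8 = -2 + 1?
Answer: 8015/240157 ≈ 0.033374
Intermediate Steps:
L(v, Q) = -9 (L(v, Q) = -8 + (-2 + 1) = -8 - 1 = -9)
r(D, y) = 24 + 3*D + 3*y (r(D, y) = 9 + 3*((D + y) + 5) = 9 + 3*(5 + D + y) = 9 + (15 + 3*D + 3*y) = 24 + 3*D + 3*y)
M(b) = b*(-9*b - 9*b²) (M(b) = (-9*(b*b + b))*b = (-9*(b² + b))*b = (-9*(b + b²))*b = (-9*b - 9*b²)*b = b*(-9*b - 9*b²))
(-21855 - 34250)/(14879 + M(r(9, 2))) = (-21855 - 34250)/(14879 + 9*(24 + 3*9 + 3*2)²*(-1 - (24 + 3*9 + 3*2))) = -56105/(14879 + 9*(24 + 27 + 6)²*(-1 - (24 + 27 + 6))) = -56105/(14879 + 9*57²*(-1 - 1*57)) = -56105/(14879 + 9*3249*(-1 - 57)) = -56105/(14879 + 9*3249*(-58)) = -56105/(14879 - 1695978) = -56105/(-1681099) = -56105*(-1/1681099) = 8015/240157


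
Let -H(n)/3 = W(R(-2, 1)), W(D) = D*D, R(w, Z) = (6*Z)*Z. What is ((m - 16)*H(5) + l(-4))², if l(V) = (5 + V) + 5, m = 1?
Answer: 2643876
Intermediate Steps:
l(V) = 10 + V
R(w, Z) = 6*Z²
W(D) = D²
H(n) = -108 (H(n) = -3*(6*1²)² = -3*(6*1)² = -3*6² = -3*36 = -108)
((m - 16)*H(5) + l(-4))² = ((1 - 16)*(-108) + (10 - 4))² = (-15*(-108) + 6)² = (1620 + 6)² = 1626² = 2643876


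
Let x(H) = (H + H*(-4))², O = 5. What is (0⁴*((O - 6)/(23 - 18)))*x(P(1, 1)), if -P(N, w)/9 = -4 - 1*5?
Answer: 0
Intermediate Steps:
P(N, w) = 81 (P(N, w) = -9*(-4 - 1*5) = -9*(-4 - 5) = -9*(-9) = 81)
x(H) = 9*H² (x(H) = (H - 4*H)² = (-3*H)² = 9*H²)
(0⁴*((O - 6)/(23 - 18)))*x(P(1, 1)) = (0⁴*((5 - 6)/(23 - 18)))*(9*81²) = (0*(-1/5))*(9*6561) = (0*(-1*⅕))*59049 = (0*(-⅕))*59049 = 0*59049 = 0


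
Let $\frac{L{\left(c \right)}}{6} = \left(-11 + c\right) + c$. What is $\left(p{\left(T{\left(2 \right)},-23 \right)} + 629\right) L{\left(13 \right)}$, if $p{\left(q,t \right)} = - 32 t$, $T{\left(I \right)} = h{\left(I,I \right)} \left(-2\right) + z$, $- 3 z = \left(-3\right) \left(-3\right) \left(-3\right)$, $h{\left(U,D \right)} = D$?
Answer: $122850$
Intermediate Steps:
$z = 9$ ($z = - \frac{\left(-3\right) \left(-3\right) \left(-3\right)}{3} = - \frac{9 \left(-3\right)}{3} = \left(- \frac{1}{3}\right) \left(-27\right) = 9$)
$L{\left(c \right)} = -66 + 12 c$ ($L{\left(c \right)} = 6 \left(\left(-11 + c\right) + c\right) = 6 \left(-11 + 2 c\right) = -66 + 12 c$)
$T{\left(I \right)} = 9 - 2 I$ ($T{\left(I \right)} = I \left(-2\right) + 9 = - 2 I + 9 = 9 - 2 I$)
$\left(p{\left(T{\left(2 \right)},-23 \right)} + 629\right) L{\left(13 \right)} = \left(\left(-32\right) \left(-23\right) + 629\right) \left(-66 + 12 \cdot 13\right) = \left(736 + 629\right) \left(-66 + 156\right) = 1365 \cdot 90 = 122850$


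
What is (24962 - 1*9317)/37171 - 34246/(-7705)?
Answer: 1393502791/286402555 ≈ 4.8655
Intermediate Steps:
(24962 - 1*9317)/37171 - 34246/(-7705) = (24962 - 9317)*(1/37171) - 34246*(-1/7705) = 15645*(1/37171) + 34246/7705 = 15645/37171 + 34246/7705 = 1393502791/286402555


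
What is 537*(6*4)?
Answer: 12888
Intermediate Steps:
537*(6*4) = 537*24 = 12888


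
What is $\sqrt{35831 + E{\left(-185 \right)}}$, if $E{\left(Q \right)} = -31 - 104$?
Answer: $4 \sqrt{2231} \approx 188.93$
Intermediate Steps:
$E{\left(Q \right)} = -135$
$\sqrt{35831 + E{\left(-185 \right)}} = \sqrt{35831 - 135} = \sqrt{35696} = 4 \sqrt{2231}$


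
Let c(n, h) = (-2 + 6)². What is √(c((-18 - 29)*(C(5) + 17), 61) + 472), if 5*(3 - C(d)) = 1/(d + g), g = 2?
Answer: 2*√122 ≈ 22.091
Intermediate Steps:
C(d) = 3 - 1/(5*(2 + d)) (C(d) = 3 - 1/(5*(d + 2)) = 3 - 1/(5*(2 + d)))
c(n, h) = 16 (c(n, h) = 4² = 16)
√(c((-18 - 29)*(C(5) + 17), 61) + 472) = √(16 + 472) = √488 = 2*√122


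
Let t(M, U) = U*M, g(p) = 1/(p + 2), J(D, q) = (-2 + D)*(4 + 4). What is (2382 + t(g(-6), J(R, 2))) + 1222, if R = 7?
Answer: 3594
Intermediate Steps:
J(D, q) = -16 + 8*D (J(D, q) = (-2 + D)*8 = -16 + 8*D)
g(p) = 1/(2 + p)
t(M, U) = M*U
(2382 + t(g(-6), J(R, 2))) + 1222 = (2382 + (-16 + 8*7)/(2 - 6)) + 1222 = (2382 + (-16 + 56)/(-4)) + 1222 = (2382 - ¼*40) + 1222 = (2382 - 10) + 1222 = 2372 + 1222 = 3594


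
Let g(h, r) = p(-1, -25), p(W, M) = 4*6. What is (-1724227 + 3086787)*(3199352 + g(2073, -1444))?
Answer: 4359341762560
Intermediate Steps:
p(W, M) = 24
g(h, r) = 24
(-1724227 + 3086787)*(3199352 + g(2073, -1444)) = (-1724227 + 3086787)*(3199352 + 24) = 1362560*3199376 = 4359341762560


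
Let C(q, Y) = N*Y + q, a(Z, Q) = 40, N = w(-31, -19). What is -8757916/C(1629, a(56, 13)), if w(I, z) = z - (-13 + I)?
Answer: -36644/11 ≈ -3331.3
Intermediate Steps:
w(I, z) = 13 + z - I (w(I, z) = z + (13 - I) = 13 + z - I)
N = 25 (N = 13 - 19 - 1*(-31) = 13 - 19 + 31 = 25)
C(q, Y) = q + 25*Y (C(q, Y) = 25*Y + q = q + 25*Y)
-8757916/C(1629, a(56, 13)) = -8757916/(1629 + 25*40) = -8757916/(1629 + 1000) = -8757916/2629 = -8757916*1/2629 = -36644/11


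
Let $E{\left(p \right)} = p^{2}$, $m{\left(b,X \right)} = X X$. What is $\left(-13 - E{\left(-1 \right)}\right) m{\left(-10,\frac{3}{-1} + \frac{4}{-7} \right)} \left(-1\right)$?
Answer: $\frac{1250}{7} \approx 178.57$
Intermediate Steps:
$m{\left(b,X \right)} = X^{2}$
$\left(-13 - E{\left(-1 \right)}\right) m{\left(-10,\frac{3}{-1} + \frac{4}{-7} \right)} \left(-1\right) = \left(-13 - \left(-1\right)^{2}\right) \left(\frac{3}{-1} + \frac{4}{-7}\right)^{2} \left(-1\right) = \left(-13 - 1\right) \left(3 \left(-1\right) + 4 \left(- \frac{1}{7}\right)\right)^{2} \left(-1\right) = \left(-13 - 1\right) \left(-3 - \frac{4}{7}\right)^{2} \left(-1\right) = - 14 \left(- \frac{25}{7}\right)^{2} \left(-1\right) = - 14 \cdot \frac{625}{49} \left(-1\right) = \left(-14\right) \left(- \frac{625}{49}\right) = \frac{1250}{7}$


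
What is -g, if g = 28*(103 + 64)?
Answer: -4676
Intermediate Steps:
g = 4676 (g = 28*167 = 4676)
-g = -1*4676 = -4676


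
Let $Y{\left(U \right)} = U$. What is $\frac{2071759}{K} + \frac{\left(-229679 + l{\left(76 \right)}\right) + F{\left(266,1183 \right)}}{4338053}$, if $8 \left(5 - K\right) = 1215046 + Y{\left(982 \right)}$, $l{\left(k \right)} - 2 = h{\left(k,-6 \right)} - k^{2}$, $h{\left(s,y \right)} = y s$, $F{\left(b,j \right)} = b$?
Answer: $- \frac{18046435455525}{1318755097841} \approx -13.684$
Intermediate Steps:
$h{\left(s,y \right)} = s y$
$l{\left(k \right)} = 2 - k^{2} - 6 k$ ($l{\left(k \right)} = 2 - \left(k^{2} - k \left(-6\right)\right) = 2 - \left(k^{2} + 6 k\right) = 2 - k^{2} - 6 k$)
$K = - \frac{303997}{2}$ ($K = 5 - \frac{1215046 + 982}{8} = 5 - \frac{304007}{2} = - \frac{303997}{2} \approx -1.52 \cdot 10^{5}$)
$\frac{2071759}{K} + \frac{\left(-229679 + l{\left(76 \right)}\right) + F{\left(266,1183 \right)}}{4338053} = \frac{2071759}{- \frac{303997}{2}} + \frac{\left(-229679 - 6230\right) + 266}{4338053} = 2071759 \left(- \frac{2}{303997}\right) + \left(\left(-229679 - 6230\right) + 266\right) \frac{1}{4338053} = - \frac{4143518}{303997} + \left(\left(-229679 - 6230\right) + 266\right) \frac{1}{4338053} = - \frac{4143518}{303997} + \left(-235909 + 266\right) \frac{1}{4338053} = - \frac{4143518}{303997} - \frac{235643}{4338053} = - \frac{18046435455525}{1318755097841}$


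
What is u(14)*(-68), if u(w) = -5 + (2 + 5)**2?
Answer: -2992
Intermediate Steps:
u(w) = 44 (u(w) = -5 + 7**2 = -5 + 49 = 44)
u(14)*(-68) = 44*(-68) = -2992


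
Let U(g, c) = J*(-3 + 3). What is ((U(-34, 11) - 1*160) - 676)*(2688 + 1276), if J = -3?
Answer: -3313904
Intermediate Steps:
U(g, c) = 0 (U(g, c) = -3*(-3 + 3) = -3*0 = 0)
((U(-34, 11) - 1*160) - 676)*(2688 + 1276) = ((0 - 1*160) - 676)*(2688 + 1276) = ((0 - 160) - 676)*3964 = (-160 - 676)*3964 = -836*3964 = -3313904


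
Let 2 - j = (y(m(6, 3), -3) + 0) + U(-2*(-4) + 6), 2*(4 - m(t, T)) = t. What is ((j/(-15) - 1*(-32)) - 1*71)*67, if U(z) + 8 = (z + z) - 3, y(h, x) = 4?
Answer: -37922/15 ≈ -2528.1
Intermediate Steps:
m(t, T) = 4 - t/2
U(z) = -11 + 2*z (U(z) = -8 + ((z + z) - 3) = -8 + (2*z - 3) = -8 + (-3 + 2*z) = -11 + 2*z)
j = -19 (j = 2 - ((4 + 0) + (-11 + 2*(-2*(-4) + 6))) = 2 - (4 + (-11 + 2*(8 + 6))) = 2 - (4 + (-11 + 2*14)) = 2 - (4 + (-11 + 28)) = 2 - (4 + 17) = 2 - 1*21 = 2 - 21 = -19)
((j/(-15) - 1*(-32)) - 1*71)*67 = ((-19/(-15) - 1*(-32)) - 1*71)*67 = ((-19*(-1/15) + 32) - 71)*67 = ((19/15 + 32) - 71)*67 = (499/15 - 71)*67 = -566/15*67 = -37922/15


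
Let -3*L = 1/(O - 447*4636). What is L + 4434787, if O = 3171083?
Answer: 14618712127550/3296373 ≈ 4.4348e+6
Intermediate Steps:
L = -1/3296373 (L = -1/(3*(3171083 - 447*4636)) = -1/(3*(3171083 - 2072292)) = -1/3/1098791 = -1/3*1/1098791 = -1/3296373 ≈ -3.0336e-7)
L + 4434787 = -1/3296373 + 4434787 = 14618712127550/3296373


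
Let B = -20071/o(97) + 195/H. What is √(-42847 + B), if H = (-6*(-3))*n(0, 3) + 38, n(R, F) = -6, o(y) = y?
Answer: I*√79403622074/1358 ≈ 207.5*I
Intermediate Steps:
H = -70 (H = -6*(-3)*(-6) + 38 = 18*(-6) + 38 = -108 + 38 = -70)
B = -284777/1358 (B = -20071/97 + 195/(-70) = -20071*1/97 + 195*(-1/70) = -20071/97 - 39/14 = -284777/1358 ≈ -209.70)
√(-42847 + B) = √(-42847 - 284777/1358) = √(-58471003/1358) = I*√79403622074/1358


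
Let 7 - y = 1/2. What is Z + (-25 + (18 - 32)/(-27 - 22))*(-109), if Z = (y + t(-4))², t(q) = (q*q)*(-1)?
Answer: 77955/28 ≈ 2784.1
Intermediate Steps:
y = 13/2 (y = 7 - 1/2 = 7 - 1*½ = 7 - ½ = 13/2 ≈ 6.5000)
t(q) = -q² (t(q) = q²*(-1) = -q²)
Z = 361/4 (Z = (13/2 - 1*(-4)²)² = (13/2 - 1*16)² = (13/2 - 16)² = (-19/2)² = 361/4 ≈ 90.250)
Z + (-25 + (18 - 32)/(-27 - 22))*(-109) = 361/4 + (-25 + (18 - 32)/(-27 - 22))*(-109) = 361/4 + (-25 - 14/(-49))*(-109) = 361/4 + (-25 - 14*(-1/49))*(-109) = 361/4 + (-25 + 2/7)*(-109) = 361/4 - 173/7*(-109) = 361/4 + 18857/7 = 77955/28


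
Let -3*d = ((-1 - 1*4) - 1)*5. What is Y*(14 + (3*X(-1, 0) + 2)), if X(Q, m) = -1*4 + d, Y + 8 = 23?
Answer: 510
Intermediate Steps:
d = 10 (d = -((-1 - 1*4) - 1)*5/3 = -((-1 - 4) - 1)*5/3 = -(-5 - 1)*5/3 = -(-2)*5 = -1/3*(-30) = 10)
Y = 15 (Y = -8 + 23 = 15)
X(Q, m) = 6 (X(Q, m) = -1*4 + 10 = -4 + 10 = 6)
Y*(14 + (3*X(-1, 0) + 2)) = 15*(14 + (3*6 + 2)) = 15*(14 + (18 + 2)) = 15*(14 + 20) = 15*34 = 510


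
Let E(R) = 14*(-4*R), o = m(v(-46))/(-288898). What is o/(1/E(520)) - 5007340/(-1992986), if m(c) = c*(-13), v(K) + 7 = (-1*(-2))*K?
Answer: 64964696030/491271049 ≈ 132.24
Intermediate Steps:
v(K) = -7 + 2*K (v(K) = -7 + (-1*(-2))*K = -7 + 2*K)
m(c) = -13*c
o = -1287/288898 (o = -13*(-7 + 2*(-46))/(-288898) = -13*(-7 - 92)*(-1/288898) = -13*(-99)*(-1/288898) = 1287*(-1/288898) = -1287/288898 ≈ -0.0044549)
E(R) = -56*R
o/(1/E(520)) - 5007340/(-1992986) = -1287*(-56*520)/288898 - 5007340/(-1992986) = -1287/(288898*(1/(-29120))) - 5007340*(-1/1992986) = -1287/(288898*(-1/29120)) + 2503670/996493 = -1287/288898*(-29120) + 2503670/996493 = 18738720/144449 + 2503670/996493 = 64964696030/491271049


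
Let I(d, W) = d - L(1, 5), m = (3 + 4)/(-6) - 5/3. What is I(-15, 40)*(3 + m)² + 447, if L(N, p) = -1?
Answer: 8039/18 ≈ 446.61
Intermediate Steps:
m = -17/6 (m = 7*(-⅙) - 5*⅓ = -7/6 - 5/3 = -17/6 ≈ -2.8333)
I(d, W) = 1 + d (I(d, W) = d - 1*(-1) = d + 1 = 1 + d)
I(-15, 40)*(3 + m)² + 447 = (1 - 15)*(3 - 17/6)² + 447 = -14*(⅙)² + 447 = -14*1/36 + 447 = -7/18 + 447 = 8039/18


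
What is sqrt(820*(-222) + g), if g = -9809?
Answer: I*sqrt(191849) ≈ 438.01*I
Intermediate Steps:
sqrt(820*(-222) + g) = sqrt(820*(-222) - 9809) = sqrt(-182040 - 9809) = sqrt(-191849) = I*sqrt(191849)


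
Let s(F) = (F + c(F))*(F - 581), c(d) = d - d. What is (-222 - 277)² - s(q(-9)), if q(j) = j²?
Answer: 289501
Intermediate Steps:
c(d) = 0
s(F) = F*(-581 + F) (s(F) = (F + 0)*(F - 581) = F*(-581 + F))
(-222 - 277)² - s(q(-9)) = (-222 - 277)² - (-9)²*(-581 + (-9)²) = (-499)² - 81*(-581 + 81) = 249001 - 81*(-500) = 249001 - 1*(-40500) = 249001 + 40500 = 289501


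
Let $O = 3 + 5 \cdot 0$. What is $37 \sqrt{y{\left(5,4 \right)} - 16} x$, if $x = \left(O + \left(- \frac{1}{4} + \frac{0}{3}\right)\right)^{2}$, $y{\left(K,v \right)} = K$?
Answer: $\frac{4477 i \sqrt{11}}{16} \approx 928.03 i$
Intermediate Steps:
$O = 3$ ($O = 3 + 0 = 3$)
$x = \frac{121}{16}$ ($x = \left(3 + \left(- \frac{1}{4} + \frac{0}{3}\right)\right)^{2} = \left(3 + \left(\left(-1\right) \frac{1}{4} + 0 \cdot \frac{1}{3}\right)\right)^{2} = \left(3 + \left(- \frac{1}{4} + 0\right)\right)^{2} = \left(3 - \frac{1}{4}\right)^{2} = \left(\frac{11}{4}\right)^{2} = \frac{121}{16} \approx 7.5625$)
$37 \sqrt{y{\left(5,4 \right)} - 16} x = 37 \sqrt{5 - 16} \cdot \frac{121}{16} = 37 \sqrt{-11} \cdot \frac{121}{16} = 37 i \sqrt{11} \cdot \frac{121}{16} = \frac{4477 i \sqrt{11}}{16}$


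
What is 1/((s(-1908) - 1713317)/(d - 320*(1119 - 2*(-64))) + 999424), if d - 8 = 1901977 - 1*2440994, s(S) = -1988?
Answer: 938049/937510399081 ≈ 1.0006e-6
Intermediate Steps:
d = -539009 (d = 8 + (1901977 - 1*2440994) = 8 + (1901977 - 2440994) = 8 - 539017 = -539009)
1/((s(-1908) - 1713317)/(d - 320*(1119 - 2*(-64))) + 999424) = 1/((-1988 - 1713317)/(-539009 - 320*(1119 - 2*(-64))) + 999424) = 1/(-1715305/(-539009 - 320*(1119 + 128)) + 999424) = 1/(-1715305/(-539009 - 320*1247) + 999424) = 1/(-1715305/(-539009 - 399040) + 999424) = 1/(-1715305/(-938049) + 999424) = 1/(-1715305*(-1/938049) + 999424) = 1/(1715305/938049 + 999424) = 1/(937510399081/938049) = 938049/937510399081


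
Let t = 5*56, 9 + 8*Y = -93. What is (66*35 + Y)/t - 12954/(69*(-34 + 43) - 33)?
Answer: -108397/7840 ≈ -13.826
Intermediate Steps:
Y = -51/4 (Y = -9/8 + (⅛)*(-93) = -9/8 - 93/8 = -51/4 ≈ -12.750)
t = 280
(66*35 + Y)/t - 12954/(69*(-34 + 43) - 33) = (66*35 - 51/4)/280 - 12954/(69*(-34 + 43) - 33) = (2310 - 51/4)*(1/280) - 12954/(69*9 - 33) = (9189/4)*(1/280) - 12954/(621 - 33) = 9189/1120 - 12954/588 = 9189/1120 - 12954*1/588 = 9189/1120 - 2159/98 = -108397/7840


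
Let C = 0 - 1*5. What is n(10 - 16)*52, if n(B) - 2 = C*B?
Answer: 1664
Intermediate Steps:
C = -5 (C = 0 - 5 = -5)
n(B) = 2 - 5*B
n(10 - 16)*52 = (2 - 5*(10 - 16))*52 = (2 - 5*(-6))*52 = (2 + 30)*52 = 32*52 = 1664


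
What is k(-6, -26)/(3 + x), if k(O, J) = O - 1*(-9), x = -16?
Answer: -3/13 ≈ -0.23077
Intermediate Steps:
k(O, J) = 9 + O (k(O, J) = O + 9 = 9 + O)
k(-6, -26)/(3 + x) = (9 - 6)/(3 - 16) = 3/(-13) = 3*(-1/13) = -3/13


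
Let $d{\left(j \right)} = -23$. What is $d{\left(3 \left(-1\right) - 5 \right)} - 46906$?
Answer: $-46929$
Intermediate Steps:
$d{\left(3 \left(-1\right) - 5 \right)} - 46906 = -23 - 46906 = -46929$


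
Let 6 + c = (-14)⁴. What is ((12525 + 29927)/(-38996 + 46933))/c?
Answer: 21226/152430085 ≈ 0.00013925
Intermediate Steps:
c = 38410 (c = -6 + (-14)⁴ = -6 + 38416 = 38410)
((12525 + 29927)/(-38996 + 46933))/c = ((12525 + 29927)/(-38996 + 46933))/38410 = (42452/7937)*(1/38410) = 21226/152430085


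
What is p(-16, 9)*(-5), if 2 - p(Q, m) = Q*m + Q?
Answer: -810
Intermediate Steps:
p(Q, m) = 2 - Q - Q*m (p(Q, m) = 2 - (Q*m + Q) = 2 - (Q + Q*m) = 2 + (-Q - Q*m) = 2 - Q - Q*m)
p(-16, 9)*(-5) = (2 - 1*(-16) - 1*(-16)*9)*(-5) = (2 + 16 + 144)*(-5) = 162*(-5) = -810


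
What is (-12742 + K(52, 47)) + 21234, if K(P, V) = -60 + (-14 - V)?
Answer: 8371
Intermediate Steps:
K(P, V) = -74 - V
(-12742 + K(52, 47)) + 21234 = (-12742 + (-74 - 1*47)) + 21234 = (-12742 + (-74 - 47)) + 21234 = (-12742 - 121) + 21234 = -12863 + 21234 = 8371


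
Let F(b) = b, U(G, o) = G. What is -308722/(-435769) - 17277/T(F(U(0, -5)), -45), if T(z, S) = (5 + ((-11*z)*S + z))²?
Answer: -7521062963/10894225 ≈ -690.37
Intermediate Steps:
T(z, S) = (5 + z - 11*S*z)² (T(z, S) = (5 + (-11*S*z + z))² = (5 + (z - 11*S*z))² = (5 + z - 11*S*z)²)
-308722/(-435769) - 17277/T(F(U(0, -5)), -45) = -308722/(-435769) - 17277/(5 + 0 - 11*(-45)*0)² = -308722*(-1/435769) - 17277/(5 + 0 + 0)² = 308722/435769 - 17277/(5²) = 308722/435769 - 17277/25 = -7521062963/10894225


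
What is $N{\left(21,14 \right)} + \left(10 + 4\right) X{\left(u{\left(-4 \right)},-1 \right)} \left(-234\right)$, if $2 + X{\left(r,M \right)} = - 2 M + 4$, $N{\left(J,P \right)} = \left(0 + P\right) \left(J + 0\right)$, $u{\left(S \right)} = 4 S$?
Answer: $-12810$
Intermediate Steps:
$N{\left(J,P \right)} = J P$ ($N{\left(J,P \right)} = P J = J P$)
$X{\left(r,M \right)} = 2 - 2 M$ ($X{\left(r,M \right)} = -2 - \left(-4 + 2 M\right) = 2 - 2 M$)
$N{\left(21,14 \right)} + \left(10 + 4\right) X{\left(u{\left(-4 \right)},-1 \right)} \left(-234\right) = 21 \cdot 14 + \left(10 + 4\right) \left(2 - -2\right) \left(-234\right) = 294 + 14 \left(2 + 2\right) \left(-234\right) = 294 + 14 \cdot 4 \left(-234\right) = 294 + 56 \left(-234\right) = 294 - 13104 = -12810$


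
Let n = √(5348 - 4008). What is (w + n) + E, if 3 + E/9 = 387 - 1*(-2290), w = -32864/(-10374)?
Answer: 9603598/399 + 2*√335 ≈ 24106.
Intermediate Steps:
n = 2*√335 (n = √1340 = 2*√335 ≈ 36.606)
w = 1264/399 (w = -32864*(-1/10374) = 1264/399 ≈ 3.1679)
E = 24066 (E = -27 + 9*(387 - 1*(-2290)) = -27 + 9*(387 + 2290) = -27 + 9*2677 = -27 + 24093 = 24066)
(w + n) + E = (1264/399 + 2*√335) + 24066 = 9603598/399 + 2*√335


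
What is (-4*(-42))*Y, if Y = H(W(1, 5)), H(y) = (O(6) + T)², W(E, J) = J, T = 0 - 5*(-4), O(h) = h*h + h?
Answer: 645792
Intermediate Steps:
O(h) = h + h² (O(h) = h² + h = h + h²)
T = 20 (T = 0 + 20 = 20)
H(y) = 3844 (H(y) = (6*(1 + 6) + 20)² = (6*7 + 20)² = (42 + 20)² = 62² = 3844)
Y = 3844
(-4*(-42))*Y = -4*(-42)*3844 = 168*3844 = 645792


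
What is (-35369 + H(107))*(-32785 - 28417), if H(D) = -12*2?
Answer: 2166122386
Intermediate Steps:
H(D) = -24
(-35369 + H(107))*(-32785 - 28417) = (-35369 - 24)*(-32785 - 28417) = -35393*(-61202) = 2166122386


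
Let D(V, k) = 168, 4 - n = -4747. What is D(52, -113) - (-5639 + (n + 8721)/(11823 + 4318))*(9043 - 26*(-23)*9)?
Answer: 1312758881163/16141 ≈ 8.1331e+7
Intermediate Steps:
n = 4751 (n = 4 - 1*(-4747) = 4 + 4747 = 4751)
D(52, -113) - (-5639 + (n + 8721)/(11823 + 4318))*(9043 - 26*(-23)*9) = 168 - (-5639 + (4751 + 8721)/(11823 + 4318))*(9043 - 26*(-23)*9) = 168 - (-5639 + 13472/16141)*(9043 + 598*9) = 168 - (-5639 + 13472*(1/16141))*(9043 + 5382) = 168 - (-5639 + 13472/16141)*14425 = 168 - (-91005627)*14425/16141 = 168 - 1*(-1312756169475/16141) = 168 + 1312756169475/16141 = 1312758881163/16141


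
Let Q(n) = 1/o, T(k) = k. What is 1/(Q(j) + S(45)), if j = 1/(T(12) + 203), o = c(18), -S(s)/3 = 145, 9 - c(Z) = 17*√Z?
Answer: -1113822/484514527 + 51*√2/969029054 ≈ -0.0022988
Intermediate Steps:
c(Z) = 9 - 17*√Z
S(s) = -435 (S(s) = -3*145 = -435)
o = 9 - 51*√2 ≈ -63.125
j = 1/215 (j = 1/(12 + 203) = 1/215 ≈ 0.0046512)
Q(n) = 1/(9 - 51*√2)
1/(Q(j) + S(45)) = 1/((-1/569 - 17*√2/1707) - 435) = 1/(-247516/569 - 17*√2/1707)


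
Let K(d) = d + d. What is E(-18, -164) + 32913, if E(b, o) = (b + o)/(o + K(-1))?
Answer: 2731870/83 ≈ 32914.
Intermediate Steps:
K(d) = 2*d
E(b, o) = (b + o)/(-2 + o) (E(b, o) = (b + o)/(o + 2*(-1)) = (b + o)/(o - 2) = (b + o)/(-2 + o))
E(-18, -164) + 32913 = (-18 - 164)/(-2 - 164) + 32913 = -182/(-166) + 32913 = -1/166*(-182) + 32913 = 91/83 + 32913 = 2731870/83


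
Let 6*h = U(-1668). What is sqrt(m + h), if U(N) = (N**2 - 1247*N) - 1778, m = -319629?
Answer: sqrt(4414002)/3 ≈ 700.32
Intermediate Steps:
U(N) = -1778 + N**2 - 1247*N
h = 2430221/3 (h = (-1778 + (-1668)**2 - 1247*(-1668))/6 = (-1778 + 2782224 + 2079996)/6 = (1/6)*4860442 = 2430221/3 ≈ 8.1007e+5)
sqrt(m + h) = sqrt(-319629 + 2430221/3) = sqrt(1471334/3) = sqrt(4414002)/3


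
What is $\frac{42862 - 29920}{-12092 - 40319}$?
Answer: $- \frac{12942}{52411} \approx -0.24693$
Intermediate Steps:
$\frac{42862 - 29920}{-12092 - 40319} = \frac{12942}{-52411} = 12942 \left(- \frac{1}{52411}\right) = - \frac{12942}{52411}$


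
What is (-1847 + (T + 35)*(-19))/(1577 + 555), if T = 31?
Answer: -3101/2132 ≈ -1.4545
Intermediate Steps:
(-1847 + (T + 35)*(-19))/(1577 + 555) = (-1847 + (31 + 35)*(-19))/(1577 + 555) = (-1847 + 66*(-19))/2132 = (-1847 - 1254)*(1/2132) = -3101*1/2132 = -3101/2132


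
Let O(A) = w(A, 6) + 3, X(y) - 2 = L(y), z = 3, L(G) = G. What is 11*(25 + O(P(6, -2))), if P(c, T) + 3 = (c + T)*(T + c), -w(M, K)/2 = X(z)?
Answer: 198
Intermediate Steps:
X(y) = 2 + y
w(M, K) = -10 (w(M, K) = -2*(2 + 3) = -2*5 = -10)
P(c, T) = -3 + (T + c)² (P(c, T) = -3 + (c + T)*(T + c) = -3 + (T + c)*(T + c) = -3 + (T + c)²)
O(A) = -7 (O(A) = -10 + 3 = -7)
11*(25 + O(P(6, -2))) = 11*(25 - 7) = 11*18 = 198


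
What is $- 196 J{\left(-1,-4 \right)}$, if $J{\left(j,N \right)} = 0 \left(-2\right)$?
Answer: $0$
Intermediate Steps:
$J{\left(j,N \right)} = 0$
$- 196 J{\left(-1,-4 \right)} = \left(-196\right) 0 = 0$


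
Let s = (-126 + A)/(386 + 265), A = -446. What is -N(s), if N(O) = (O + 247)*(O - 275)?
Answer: 28775929325/423801 ≈ 67900.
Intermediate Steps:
s = -572/651 (s = (-126 - 446)/(386 + 265) = -572/651 ≈ -0.87865)
N(O) = (-275 + O)*(247 + O) (N(O) = (247 + O)*(-275 + O) = (-275 + O)*(247 + O))
-N(s) = -(-67925 + (-572/651)**2 - 28*(-572/651)) = -(-67925 + 327184/423801 + 2288/93) = -1*(-28775929325/423801) = 28775929325/423801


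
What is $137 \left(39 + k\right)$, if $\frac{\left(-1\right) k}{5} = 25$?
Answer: $-11782$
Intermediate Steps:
$k = -125$ ($k = \left(-5\right) 25 = -125$)
$137 \left(39 + k\right) = 137 \left(39 - 125\right) = 137 \left(-86\right) = -11782$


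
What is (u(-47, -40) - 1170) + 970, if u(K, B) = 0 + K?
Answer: -247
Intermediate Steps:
u(K, B) = K
(u(-47, -40) - 1170) + 970 = (-47 - 1170) + 970 = -1217 + 970 = -247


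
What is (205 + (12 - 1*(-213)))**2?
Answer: 184900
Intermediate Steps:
(205 + (12 - 1*(-213)))**2 = (205 + (12 + 213))**2 = (205 + 225)**2 = 430**2 = 184900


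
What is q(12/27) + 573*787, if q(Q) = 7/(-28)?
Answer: 1803803/4 ≈ 4.5095e+5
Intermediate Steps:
q(Q) = -¼ (q(Q) = 7*(-1/28) = -¼)
q(12/27) + 573*787 = -¼ + 573*787 = -¼ + 450951 = 1803803/4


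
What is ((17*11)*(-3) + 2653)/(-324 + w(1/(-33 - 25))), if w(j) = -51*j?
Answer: -121336/18741 ≈ -6.4744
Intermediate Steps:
((17*11)*(-3) + 2653)/(-324 + w(1/(-33 - 25))) = ((17*11)*(-3) + 2653)/(-324 - 51/(-33 - 25)) = (187*(-3) + 2653)/(-324 - 51/(-58)) = (-561 + 2653)/(-324 - 51*(-1/58)) = 2092/(-324 + 51/58) = 2092/(-18741/58) = 2092*(-58/18741) = -121336/18741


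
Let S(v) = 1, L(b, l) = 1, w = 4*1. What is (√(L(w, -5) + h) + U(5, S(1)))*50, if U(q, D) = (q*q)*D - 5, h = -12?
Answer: 1000 + 50*I*√11 ≈ 1000.0 + 165.83*I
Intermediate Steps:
w = 4
U(q, D) = -5 + D*q² (U(q, D) = q²*D - 5 = D*q² - 5 = -5 + D*q²)
(√(L(w, -5) + h) + U(5, S(1)))*50 = (√(1 - 12) + (-5 + 1*5²))*50 = (√(-11) + (-5 + 1*25))*50 = (I*√11 + (-5 + 25))*50 = (I*√11 + 20)*50 = (20 + I*√11)*50 = 1000 + 50*I*√11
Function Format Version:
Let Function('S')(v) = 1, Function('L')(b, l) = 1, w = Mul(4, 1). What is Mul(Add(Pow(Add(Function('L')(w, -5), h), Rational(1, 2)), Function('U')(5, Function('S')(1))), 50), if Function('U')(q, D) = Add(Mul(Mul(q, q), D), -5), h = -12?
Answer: Add(1000, Mul(50, I, Pow(11, Rational(1, 2)))) ≈ Add(1000.0, Mul(165.83, I))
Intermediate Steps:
w = 4
Function('U')(q, D) = Add(-5, Mul(D, Pow(q, 2))) (Function('U')(q, D) = Add(Mul(Pow(q, 2), D), -5) = Add(Mul(D, Pow(q, 2)), -5) = Add(-5, Mul(D, Pow(q, 2))))
Mul(Add(Pow(Add(Function('L')(w, -5), h), Rational(1, 2)), Function('U')(5, Function('S')(1))), 50) = Mul(Add(Pow(Add(1, -12), Rational(1, 2)), Add(-5, Mul(1, Pow(5, 2)))), 50) = Mul(Add(Pow(-11, Rational(1, 2)), Add(-5, Mul(1, 25))), 50) = Mul(Add(Mul(I, Pow(11, Rational(1, 2))), Add(-5, 25)), 50) = Mul(Add(Mul(I, Pow(11, Rational(1, 2))), 20), 50) = Mul(Add(20, Mul(I, Pow(11, Rational(1, 2)))), 50) = Add(1000, Mul(50, I, Pow(11, Rational(1, 2))))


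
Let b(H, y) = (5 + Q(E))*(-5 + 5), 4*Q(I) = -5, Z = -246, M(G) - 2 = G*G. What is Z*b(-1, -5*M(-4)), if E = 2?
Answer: 0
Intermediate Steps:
M(G) = 2 + G**2 (M(G) = 2 + G*G = 2 + G**2)
Q(I) = -5/4 (Q(I) = (1/4)*(-5) = -5/4)
b(H, y) = 0 (b(H, y) = (5 - 5/4)*(-5 + 5) = (15/4)*0 = 0)
Z*b(-1, -5*M(-4)) = -246*0 = 0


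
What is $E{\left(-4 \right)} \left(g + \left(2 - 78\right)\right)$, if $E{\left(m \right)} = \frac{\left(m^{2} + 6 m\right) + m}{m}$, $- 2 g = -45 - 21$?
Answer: $-129$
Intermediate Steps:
$g = 33$ ($g = - \frac{-45 - 21}{2} = \left(- \frac{1}{2}\right) \left(-66\right) = 33$)
$E{\left(m \right)} = \frac{m^{2} + 7 m}{m}$
$E{\left(-4 \right)} \left(g + \left(2 - 78\right)\right) = \left(7 - 4\right) \left(33 + \left(2 - 78\right)\right) = 3 \left(33 + \left(2 - 78\right)\right) = 3 \left(33 - 76\right) = 3 \left(-43\right) = -129$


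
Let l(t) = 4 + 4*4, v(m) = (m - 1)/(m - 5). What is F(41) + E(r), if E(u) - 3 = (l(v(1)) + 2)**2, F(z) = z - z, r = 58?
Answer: 487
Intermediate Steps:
v(m) = (-1 + m)/(-5 + m)
l(t) = 20 (l(t) = 4 + 16 = 20)
F(z) = 0
E(u) = 487 (E(u) = 3 + (20 + 2)**2 = 3 + 22**2 = 3 + 484 = 487)
F(41) + E(r) = 0 + 487 = 487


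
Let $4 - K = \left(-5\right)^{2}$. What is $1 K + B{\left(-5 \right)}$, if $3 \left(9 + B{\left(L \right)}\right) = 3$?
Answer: $-29$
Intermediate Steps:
$K = -21$ ($K = 4 - \left(-5\right)^{2} = 4 - 25 = -21$)
$B{\left(L \right)} = -8$ ($B{\left(L \right)} = -9 + \frac{1}{3} \cdot 3 = -9 + 1 = -8$)
$1 K + B{\left(-5 \right)} = 1 \left(-21\right) - 8 = -21 - 8 = -29$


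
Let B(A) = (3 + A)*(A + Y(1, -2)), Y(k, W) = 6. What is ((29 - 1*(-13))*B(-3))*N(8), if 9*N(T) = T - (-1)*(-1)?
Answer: 0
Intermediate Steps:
B(A) = (3 + A)*(6 + A) (B(A) = (3 + A)*(A + 6) = (3 + A)*(6 + A))
N(T) = -⅑ + T/9 (N(T) = (T - (-1)*(-1))/9 = (T - 1*1)/9 = (T - 1)/9 = (-1 + T)/9 = -⅑ + T/9)
((29 - 1*(-13))*B(-3))*N(8) = ((29 - 1*(-13))*(18 + (-3)² + 9*(-3)))*(-⅑ + (⅑)*8) = ((29 + 13)*(18 + 9 - 27))*(-⅑ + 8/9) = (42*0)*(7/9) = 0*(7/9) = 0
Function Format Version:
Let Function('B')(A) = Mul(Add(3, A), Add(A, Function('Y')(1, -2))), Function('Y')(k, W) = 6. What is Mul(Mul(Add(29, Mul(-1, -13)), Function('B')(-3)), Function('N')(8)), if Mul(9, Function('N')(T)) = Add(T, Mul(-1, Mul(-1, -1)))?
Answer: 0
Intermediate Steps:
Function('B')(A) = Mul(Add(3, A), Add(6, A)) (Function('B')(A) = Mul(Add(3, A), Add(A, 6)) = Mul(Add(3, A), Add(6, A)))
Function('N')(T) = Add(Rational(-1, 9), Mul(Rational(1, 9), T)) (Function('N')(T) = Mul(Rational(1, 9), Add(T, Mul(-1, Mul(-1, -1)))) = Mul(Rational(1, 9), Add(T, Mul(-1, 1))) = Mul(Rational(1, 9), Add(T, -1)) = Mul(Rational(1, 9), Add(-1, T)) = Add(Rational(-1, 9), Mul(Rational(1, 9), T)))
Mul(Mul(Add(29, Mul(-1, -13)), Function('B')(-3)), Function('N')(8)) = Mul(Mul(Add(29, Mul(-1, -13)), Add(18, Pow(-3, 2), Mul(9, -3))), Add(Rational(-1, 9), Mul(Rational(1, 9), 8))) = Mul(Mul(Add(29, 13), Add(18, 9, -27)), Add(Rational(-1, 9), Rational(8, 9))) = Mul(Mul(42, 0), Rational(7, 9)) = Mul(0, Rational(7, 9)) = 0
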